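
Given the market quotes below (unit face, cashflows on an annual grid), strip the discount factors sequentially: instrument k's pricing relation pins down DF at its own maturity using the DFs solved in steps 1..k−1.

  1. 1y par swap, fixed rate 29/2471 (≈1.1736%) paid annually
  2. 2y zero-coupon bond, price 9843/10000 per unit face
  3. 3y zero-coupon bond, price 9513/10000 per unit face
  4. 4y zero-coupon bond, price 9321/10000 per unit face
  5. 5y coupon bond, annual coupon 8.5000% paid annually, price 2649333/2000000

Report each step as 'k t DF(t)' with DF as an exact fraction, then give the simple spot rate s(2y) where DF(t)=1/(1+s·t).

1 1 2471/2500
2 2 9843/10000
3 3 9513/10000
4 4 9321/10000
5 5 2297/2500
s(2y) = (1/(9843/10000) − 1)/(2) = 157/19686 ≈ 0.7975%

step 1 [1y] swap r/1=29/2471: DF=(1 − 29/2471·(0))/(1+29/2471) = 2471/2500 ≈ 0.988400
step 2 [2y] zero: DF = P = 9843/10000 ≈ 0.984300
step 3 [3y] zero: DF = P = 9513/10000 ≈ 0.951300
step 4 [4y] zero: DF = P = 9321/10000 ≈ 0.932100
step 5 [5y] bond c/1=17/200: DF=(2649333/2000000 − 17/200·(0.988400+0.984300+0.951300+0.932100))/(1+17/200) = 2297/2500 ≈ 0.918800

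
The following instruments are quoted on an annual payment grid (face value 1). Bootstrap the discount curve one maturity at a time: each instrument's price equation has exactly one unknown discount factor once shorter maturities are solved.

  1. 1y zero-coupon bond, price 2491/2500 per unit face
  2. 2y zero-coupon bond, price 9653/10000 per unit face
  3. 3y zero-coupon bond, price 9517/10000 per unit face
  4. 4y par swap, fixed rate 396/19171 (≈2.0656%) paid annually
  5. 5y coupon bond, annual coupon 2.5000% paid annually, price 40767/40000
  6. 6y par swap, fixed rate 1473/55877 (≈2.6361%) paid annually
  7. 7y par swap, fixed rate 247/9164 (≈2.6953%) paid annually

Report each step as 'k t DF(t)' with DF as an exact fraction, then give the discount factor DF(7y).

step 1 [1y] zero: DF = P = 2491/2500 ≈ 0.996400
step 2 [2y] zero: DF = P = 9653/10000 ≈ 0.965300
step 3 [3y] zero: DF = P = 9517/10000 ≈ 0.951700
step 4 [4y] swap r/1=396/19171: DF=(1 − 396/19171·(0.996400+0.965300+0.951700))/(1+396/19171) = 1151/1250 ≈ 0.920800
step 5 [5y] bond c/1=1/40: DF=(40767/40000 − 1/40·(0.996400+0.965300+0.951700+0.920800))/(1+1/40) = 563/625 ≈ 0.900800
step 6 [6y] swap r/1=1473/55877: DF=(1 − 1473/55877·(0.996400+0.965300+0.951700+0.920800+0.900800))/(1+1473/55877) = 8527/10000 ≈ 0.852700
step 7 [7y] swap r/1=247/9164: DF=(1 − 247/9164·(0.996400+0.965300+0.951700+0.920800+0.900800+0.852700))/(1+247/9164) = 8271/10000 ≈ 0.827100

1 1 2491/2500
2 2 9653/10000
3 3 9517/10000
4 4 1151/1250
5 5 563/625
6 6 8527/10000
7 7 8271/10000
DF(7y) = 8271/10000 ≈ 0.827100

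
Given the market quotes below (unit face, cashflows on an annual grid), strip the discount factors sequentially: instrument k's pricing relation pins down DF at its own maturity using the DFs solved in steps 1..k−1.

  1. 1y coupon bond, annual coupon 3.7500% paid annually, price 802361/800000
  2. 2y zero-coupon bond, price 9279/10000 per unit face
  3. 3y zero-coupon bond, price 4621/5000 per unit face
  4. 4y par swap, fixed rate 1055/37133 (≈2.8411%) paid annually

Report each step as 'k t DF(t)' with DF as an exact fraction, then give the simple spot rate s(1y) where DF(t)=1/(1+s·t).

step 1 [1y] bond c/1=3/80: DF=(802361/800000 − 3/80·(0))/(1+3/80) = 9667/10000 ≈ 0.966700
step 2 [2y] zero: DF = P = 9279/10000 ≈ 0.927900
step 3 [3y] zero: DF = P = 4621/5000 ≈ 0.924200
step 4 [4y] swap r/1=1055/37133: DF=(1 − 1055/37133·(0.966700+0.927900+0.924200))/(1+1055/37133) = 1789/2000 ≈ 0.894500

1 1 9667/10000
2 2 9279/10000
3 3 4621/5000
4 4 1789/2000
s(1y) = (1/(9667/10000) − 1)/(1) = 333/9667 ≈ 3.4447%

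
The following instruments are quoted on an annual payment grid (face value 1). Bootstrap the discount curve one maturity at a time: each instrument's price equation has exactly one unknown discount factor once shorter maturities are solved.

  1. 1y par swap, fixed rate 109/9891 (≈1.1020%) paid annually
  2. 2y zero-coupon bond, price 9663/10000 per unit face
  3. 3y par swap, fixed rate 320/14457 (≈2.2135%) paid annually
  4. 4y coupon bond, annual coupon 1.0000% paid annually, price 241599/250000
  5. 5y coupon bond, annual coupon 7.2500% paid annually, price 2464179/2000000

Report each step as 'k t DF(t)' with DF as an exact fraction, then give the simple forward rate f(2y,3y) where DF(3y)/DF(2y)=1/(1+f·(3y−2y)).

step 1 [1y] swap r/1=109/9891: DF=(1 − 109/9891·(0))/(1+109/9891) = 9891/10000 ≈ 0.989100
step 2 [2y] zero: DF = P = 9663/10000 ≈ 0.966300
step 3 [3y] swap r/1=320/14457: DF=(1 − 320/14457·(0.989100+0.966300))/(1+320/14457) = 117/125 ≈ 0.936000
step 4 [4y] bond c/1=1/100: DF=(241599/250000 − 1/100·(0.989100+0.966300+0.936000))/(1+1/100) = 4641/5000 ≈ 0.928200
step 5 [5y] bond c/1=29/400: DF=(2464179/2000000 − 29/400·(0.989100+0.966300+0.936000+0.928200))/(1+29/400) = 4453/5000 ≈ 0.890600

1 1 9891/10000
2 2 9663/10000
3 3 117/125
4 4 4641/5000
5 5 4453/5000
f(2y,3y) = ((9663/10000)/(117/125) − 1)/(1) = 101/3120 ≈ 3.2372%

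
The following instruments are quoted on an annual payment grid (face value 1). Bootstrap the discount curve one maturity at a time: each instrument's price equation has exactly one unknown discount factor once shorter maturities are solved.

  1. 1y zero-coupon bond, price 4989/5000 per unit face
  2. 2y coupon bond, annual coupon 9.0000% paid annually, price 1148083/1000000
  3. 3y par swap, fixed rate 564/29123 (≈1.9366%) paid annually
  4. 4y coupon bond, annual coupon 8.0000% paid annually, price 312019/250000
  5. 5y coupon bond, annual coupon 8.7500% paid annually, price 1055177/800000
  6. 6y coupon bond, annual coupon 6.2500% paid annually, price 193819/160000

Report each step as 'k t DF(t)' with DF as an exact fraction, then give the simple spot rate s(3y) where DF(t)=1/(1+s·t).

1 1 4989/5000
2 2 9709/10000
3 3 2359/2500
4 4 9399/10000
5 5 9029/10000
6 6 2151/2500
s(3y) = (1/(2359/2500) − 1)/(3) = 47/2359 ≈ 1.9924%

step 1 [1y] zero: DF = P = 4989/5000 ≈ 0.997800
step 2 [2y] bond c/1=9/100: DF=(1148083/1000000 − 9/100·(0.997800))/(1+9/100) = 9709/10000 ≈ 0.970900
step 3 [3y] swap r/1=564/29123: DF=(1 − 564/29123·(0.997800+0.970900))/(1+564/29123) = 2359/2500 ≈ 0.943600
step 4 [4y] bond c/1=2/25: DF=(312019/250000 − 2/25·(0.997800+0.970900+0.943600))/(1+2/25) = 9399/10000 ≈ 0.939900
step 5 [5y] bond c/1=7/80: DF=(1055177/800000 − 7/80·(0.997800+0.970900+0.943600+0.939900))/(1+7/80) = 9029/10000 ≈ 0.902900
step 6 [6y] bond c/1=1/16: DF=(193819/160000 − 1/16·(0.997800+0.970900+0.943600+0.939900+0.902900))/(1+1/16) = 2151/2500 ≈ 0.860400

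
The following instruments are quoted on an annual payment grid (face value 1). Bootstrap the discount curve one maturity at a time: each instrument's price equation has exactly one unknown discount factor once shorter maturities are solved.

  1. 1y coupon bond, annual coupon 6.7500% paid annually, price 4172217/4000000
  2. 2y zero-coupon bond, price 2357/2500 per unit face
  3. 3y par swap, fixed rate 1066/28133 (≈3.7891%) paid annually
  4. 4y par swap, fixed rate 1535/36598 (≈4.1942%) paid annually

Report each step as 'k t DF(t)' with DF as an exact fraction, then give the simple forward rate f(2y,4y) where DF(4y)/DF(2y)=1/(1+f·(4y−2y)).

1 1 9771/10000
2 2 2357/2500
3 3 4467/5000
4 4 1693/2000
f(2y,4y) = ((2357/2500)/(1693/2000) − 1)/(2) = 963/16930 ≈ 5.6881%

step 1 [1y] bond c/1=27/400: DF=(4172217/4000000 − 27/400·(0))/(1+27/400) = 9771/10000 ≈ 0.977100
step 2 [2y] zero: DF = P = 2357/2500 ≈ 0.942800
step 3 [3y] swap r/1=1066/28133: DF=(1 − 1066/28133·(0.977100+0.942800))/(1+1066/28133) = 4467/5000 ≈ 0.893400
step 4 [4y] swap r/1=1535/36598: DF=(1 − 1535/36598·(0.977100+0.942800+0.893400))/(1+1535/36598) = 1693/2000 ≈ 0.846500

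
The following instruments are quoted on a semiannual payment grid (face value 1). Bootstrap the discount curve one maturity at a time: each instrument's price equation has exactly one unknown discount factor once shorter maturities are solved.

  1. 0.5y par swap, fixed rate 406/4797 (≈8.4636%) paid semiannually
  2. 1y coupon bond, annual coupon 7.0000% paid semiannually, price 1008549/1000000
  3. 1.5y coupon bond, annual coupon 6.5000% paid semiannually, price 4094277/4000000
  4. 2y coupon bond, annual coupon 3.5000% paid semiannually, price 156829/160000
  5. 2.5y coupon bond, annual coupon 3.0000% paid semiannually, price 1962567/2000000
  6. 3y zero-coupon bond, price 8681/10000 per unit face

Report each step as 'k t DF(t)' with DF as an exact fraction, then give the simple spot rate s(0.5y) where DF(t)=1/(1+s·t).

step 1 [0.5y] swap r/2=203/4797: DF=(1 − 203/4797·(0))/(1+203/4797) = 4797/5000 ≈ 0.959400
step 2 [1y] bond c/2=7/200: DF=(1008549/1000000 − 7/200·(0.959400))/(1+7/200) = 471/500 ≈ 0.942000
step 3 [1.5y] bond c/2=13/400: DF=(4094277/4000000 − 13/400·(0.959400+0.942000))/(1+13/400) = 1863/2000 ≈ 0.931500
step 4 [2y] bond c/2=7/400: DF=(156829/160000 − 7/400·(0.959400+0.942000+0.931500))/(1+7/400) = 4573/5000 ≈ 0.914600
step 5 [2.5y] bond c/2=3/200: DF=(1962567/2000000 − 3/200·(0.959400+0.942000+0.931500+0.914600))/(1+3/200) = 4557/5000 ≈ 0.911400
step 6 [3y] zero: DF = P = 8681/10000 ≈ 0.868100

1 1/2 4797/5000
2 1 471/500
3 3/2 1863/2000
4 2 4573/5000
5 5/2 4557/5000
6 3 8681/10000
s(0.5y) = (1/(4797/5000) − 1)/(1/2) = 406/4797 ≈ 8.4636%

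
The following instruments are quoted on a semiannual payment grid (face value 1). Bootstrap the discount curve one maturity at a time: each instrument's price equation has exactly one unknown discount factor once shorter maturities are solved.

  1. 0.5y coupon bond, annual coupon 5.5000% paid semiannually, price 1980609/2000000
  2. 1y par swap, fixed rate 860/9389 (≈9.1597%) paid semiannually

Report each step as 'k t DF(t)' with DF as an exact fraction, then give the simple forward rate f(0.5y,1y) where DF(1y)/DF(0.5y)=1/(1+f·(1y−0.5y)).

step 1 [0.5y] bond c/2=11/400: DF=(1980609/2000000 − 11/400·(0))/(1+11/400) = 4819/5000 ≈ 0.963800
step 2 [1y] swap r/2=430/9389: DF=(1 − 430/9389·(0.963800))/(1+430/9389) = 457/500 ≈ 0.914000

1 1/2 4819/5000
2 1 457/500
f(0.5y,1y) = ((4819/5000)/(457/500) − 1)/(1/2) = 249/2285 ≈ 10.8972%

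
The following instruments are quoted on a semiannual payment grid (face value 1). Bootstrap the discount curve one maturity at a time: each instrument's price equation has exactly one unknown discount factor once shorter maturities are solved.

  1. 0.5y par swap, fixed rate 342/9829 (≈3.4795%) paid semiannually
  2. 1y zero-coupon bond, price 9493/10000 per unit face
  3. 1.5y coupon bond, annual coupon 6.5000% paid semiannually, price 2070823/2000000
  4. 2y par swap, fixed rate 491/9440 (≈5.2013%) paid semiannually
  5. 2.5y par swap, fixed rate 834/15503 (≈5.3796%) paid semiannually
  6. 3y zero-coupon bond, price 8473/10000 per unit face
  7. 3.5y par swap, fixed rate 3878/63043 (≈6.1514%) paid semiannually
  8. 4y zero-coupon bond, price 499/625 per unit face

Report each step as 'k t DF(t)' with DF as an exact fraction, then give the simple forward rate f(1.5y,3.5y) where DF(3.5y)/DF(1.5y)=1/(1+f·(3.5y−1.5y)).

1 1/2 9829/10000
2 1 9493/10000
3 3/2 471/500
4 2 4509/5000
5 5/2 8749/10000
6 3 8473/10000
7 7/2 8061/10000
8 4 499/625
f(1.5y,3.5y) = ((471/500)/(8061/10000) − 1)/(2) = 453/5374 ≈ 8.4295%

step 1 [0.5y] swap r/2=171/9829: DF=(1 − 171/9829·(0))/(1+171/9829) = 9829/10000 ≈ 0.982900
step 2 [1y] zero: DF = P = 9493/10000 ≈ 0.949300
step 3 [1.5y] bond c/2=13/400: DF=(2070823/2000000 − 13/400·(0.982900+0.949300))/(1+13/400) = 471/500 ≈ 0.942000
step 4 [2y] swap r/2=491/18880: DF=(1 − 491/18880·(0.982900+0.949300+0.942000))/(1+491/18880) = 4509/5000 ≈ 0.901800
step 5 [2.5y] swap r/2=417/15503: DF=(1 − 417/15503·(0.982900+0.949300+0.942000+0.901800))/(1+417/15503) = 8749/10000 ≈ 0.874900
step 6 [3y] zero: DF = P = 8473/10000 ≈ 0.847300
step 7 [3.5y] swap r/2=1939/63043: DF=(1 − 1939/63043·(0.982900+0.949300+0.942000+0.901800+0.874900+0.847300))/(1+1939/63043) = 8061/10000 ≈ 0.806100
step 8 [4y] zero: DF = P = 499/625 ≈ 0.798400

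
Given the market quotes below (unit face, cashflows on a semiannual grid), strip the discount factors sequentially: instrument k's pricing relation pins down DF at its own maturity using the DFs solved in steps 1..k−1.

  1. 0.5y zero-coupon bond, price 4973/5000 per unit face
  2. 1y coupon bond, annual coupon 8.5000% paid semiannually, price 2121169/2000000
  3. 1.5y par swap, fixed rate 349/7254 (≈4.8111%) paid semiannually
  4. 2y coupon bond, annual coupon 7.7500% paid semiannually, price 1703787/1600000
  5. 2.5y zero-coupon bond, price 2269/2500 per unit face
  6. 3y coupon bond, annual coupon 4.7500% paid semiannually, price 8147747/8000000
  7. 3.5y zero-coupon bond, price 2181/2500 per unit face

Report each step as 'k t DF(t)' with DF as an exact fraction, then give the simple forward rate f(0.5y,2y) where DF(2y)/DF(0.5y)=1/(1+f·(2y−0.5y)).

step 1 [0.5y] zero: DF = P = 4973/5000 ≈ 0.994600
step 2 [1y] bond c/2=17/400: DF=(2121169/2000000 − 17/400·(0.994600))/(1+17/400) = 1221/1250 ≈ 0.976800
step 3 [1.5y] swap r/2=349/14508: DF=(1 − 349/14508·(0.994600+0.976800))/(1+349/14508) = 4651/5000 ≈ 0.930200
step 4 [2y] bond c/2=31/800: DF=(1703787/1600000 − 31/800·(0.994600+0.976800+0.930200))/(1+31/800) = 9169/10000 ≈ 0.916900
step 5 [2.5y] zero: DF = P = 2269/2500 ≈ 0.907600
step 6 [3y] bond c/2=19/800: DF=(8147747/8000000 − 19/800·(0.994600+0.976800+0.930200+0.916900+0.907600))/(1+19/800) = 2213/2500 ≈ 0.885200
step 7 [3.5y] zero: DF = P = 2181/2500 ≈ 0.872400

1 1/2 4973/5000
2 1 1221/1250
3 3/2 4651/5000
4 2 9169/10000
5 5/2 2269/2500
6 3 2213/2500
7 7/2 2181/2500
f(0.5y,2y) = ((4973/5000)/(9169/10000) − 1)/(3/2) = 518/9169 ≈ 5.6495%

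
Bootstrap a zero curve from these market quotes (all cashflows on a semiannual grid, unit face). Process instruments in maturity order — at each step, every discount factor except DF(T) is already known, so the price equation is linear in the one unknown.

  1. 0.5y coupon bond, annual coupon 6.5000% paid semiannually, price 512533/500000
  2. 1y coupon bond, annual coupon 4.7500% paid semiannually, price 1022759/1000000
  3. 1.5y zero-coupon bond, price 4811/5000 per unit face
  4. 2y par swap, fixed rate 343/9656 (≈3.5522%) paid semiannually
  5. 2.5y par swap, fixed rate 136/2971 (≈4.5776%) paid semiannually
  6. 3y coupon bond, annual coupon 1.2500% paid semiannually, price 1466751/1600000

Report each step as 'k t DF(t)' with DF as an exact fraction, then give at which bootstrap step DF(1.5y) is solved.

step 1 [0.5y] bond c/2=13/400: DF=(512533/500000 − 13/400·(0))/(1+13/400) = 1241/1250 ≈ 0.992800
step 2 [1y] bond c/2=19/800: DF=(1022759/1000000 − 19/800·(0.992800))/(1+19/800) = 122/125 ≈ 0.976000
step 3 [1.5y] zero: DF = P = 4811/5000 ≈ 0.962200
step 4 [2y] swap r/2=343/19312: DF=(1 − 343/19312·(0.992800+0.976000+0.962200))/(1+343/19312) = 4657/5000 ≈ 0.931400
step 5 [2.5y] swap r/2=68/2971: DF=(1 − 68/2971·(0.992800+0.976000+0.962200+0.931400))/(1+68/2971) = 557/625 ≈ 0.891200
step 6 [3y] bond c/2=1/160: DF=(1466751/1600000 − 1/160·(0.992800+0.976000+0.962200+0.931400+0.891200))/(1+1/160) = 1763/2000 ≈ 0.881500

1 1/2 1241/1250
2 1 122/125
3 3/2 4811/5000
4 2 4657/5000
5 5/2 557/625
6 3 1763/2000
DF(1.5y) is solved at step 3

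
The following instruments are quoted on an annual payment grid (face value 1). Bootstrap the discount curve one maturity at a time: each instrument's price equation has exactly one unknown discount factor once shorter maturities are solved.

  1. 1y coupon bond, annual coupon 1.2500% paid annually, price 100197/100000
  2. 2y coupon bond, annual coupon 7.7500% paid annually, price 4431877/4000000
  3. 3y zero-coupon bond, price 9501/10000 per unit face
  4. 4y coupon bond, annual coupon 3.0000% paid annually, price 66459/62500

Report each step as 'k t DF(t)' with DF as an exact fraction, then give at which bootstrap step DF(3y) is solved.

1 1 1237/1250
2 2 9571/10000
3 3 9501/10000
4 4 237/250
DF(3y) is solved at step 3

step 1 [1y] bond c/1=1/80: DF=(100197/100000 − 1/80·(0))/(1+1/80) = 1237/1250 ≈ 0.989600
step 2 [2y] bond c/1=31/400: DF=(4431877/4000000 − 31/400·(0.989600))/(1+31/400) = 9571/10000 ≈ 0.957100
step 3 [3y] zero: DF = P = 9501/10000 ≈ 0.950100
step 4 [4y] bond c/1=3/100: DF=(66459/62500 − 3/100·(0.989600+0.957100+0.950100))/(1+3/100) = 237/250 ≈ 0.948000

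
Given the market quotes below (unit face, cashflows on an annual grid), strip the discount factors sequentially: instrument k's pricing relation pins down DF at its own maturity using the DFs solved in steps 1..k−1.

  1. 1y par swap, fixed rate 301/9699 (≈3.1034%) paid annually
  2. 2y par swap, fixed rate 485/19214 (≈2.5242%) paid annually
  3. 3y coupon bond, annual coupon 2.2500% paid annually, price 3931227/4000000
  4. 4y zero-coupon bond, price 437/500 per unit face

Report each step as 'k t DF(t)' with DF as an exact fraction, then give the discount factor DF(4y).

1 1 9699/10000
2 2 1903/2000
3 3 9189/10000
4 4 437/500
DF(4y) = 437/500 ≈ 0.874000

step 1 [1y] swap r/1=301/9699: DF=(1 − 301/9699·(0))/(1+301/9699) = 9699/10000 ≈ 0.969900
step 2 [2y] swap r/1=485/19214: DF=(1 − 485/19214·(0.969900))/(1+485/19214) = 1903/2000 ≈ 0.951500
step 3 [3y] bond c/1=9/400: DF=(3931227/4000000 − 9/400·(0.969900+0.951500))/(1+9/400) = 9189/10000 ≈ 0.918900
step 4 [4y] zero: DF = P = 437/500 ≈ 0.874000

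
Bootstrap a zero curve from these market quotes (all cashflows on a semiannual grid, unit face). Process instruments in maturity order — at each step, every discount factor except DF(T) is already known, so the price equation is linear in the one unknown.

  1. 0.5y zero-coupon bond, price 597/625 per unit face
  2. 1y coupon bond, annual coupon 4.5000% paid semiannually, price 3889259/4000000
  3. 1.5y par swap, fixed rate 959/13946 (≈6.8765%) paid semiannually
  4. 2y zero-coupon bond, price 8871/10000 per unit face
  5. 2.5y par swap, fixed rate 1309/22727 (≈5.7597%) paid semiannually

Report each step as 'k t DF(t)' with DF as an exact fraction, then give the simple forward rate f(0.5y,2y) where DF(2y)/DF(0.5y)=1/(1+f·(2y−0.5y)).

step 1 [0.5y] zero: DF = P = 597/625 ≈ 0.955200
step 2 [1y] bond c/2=9/400: DF=(3889259/4000000 − 9/400·(0.955200))/(1+9/400) = 9299/10000 ≈ 0.929900
step 3 [1.5y] swap r/2=959/27892: DF=(1 − 959/27892·(0.955200+0.929900))/(1+959/27892) = 9041/10000 ≈ 0.904100
step 4 [2y] zero: DF = P = 8871/10000 ≈ 0.887100
step 5 [2.5y] swap r/2=1309/45454: DF=(1 − 1309/45454·(0.955200+0.929900+0.904100+0.887100))/(1+1309/45454) = 8691/10000 ≈ 0.869100

1 1/2 597/625
2 1 9299/10000
3 3/2 9041/10000
4 2 8871/10000
5 5/2 8691/10000
f(0.5y,2y) = ((597/625)/(8871/10000) − 1)/(3/2) = 454/8871 ≈ 5.1178%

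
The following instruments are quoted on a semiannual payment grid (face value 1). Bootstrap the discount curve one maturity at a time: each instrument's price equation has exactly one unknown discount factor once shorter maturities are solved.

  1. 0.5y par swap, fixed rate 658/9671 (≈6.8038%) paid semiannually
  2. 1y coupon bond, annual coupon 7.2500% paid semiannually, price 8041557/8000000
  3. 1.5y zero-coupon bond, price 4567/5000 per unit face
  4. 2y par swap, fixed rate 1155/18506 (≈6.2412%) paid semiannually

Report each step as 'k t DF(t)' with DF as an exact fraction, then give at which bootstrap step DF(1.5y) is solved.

1 1/2 9671/10000
2 1 4681/5000
3 3/2 4567/5000
4 2 1769/2000
DF(1.5y) is solved at step 3

step 1 [0.5y] swap r/2=329/9671: DF=(1 − 329/9671·(0))/(1+329/9671) = 9671/10000 ≈ 0.967100
step 2 [1y] bond c/2=29/800: DF=(8041557/8000000 − 29/800·(0.967100))/(1+29/800) = 4681/5000 ≈ 0.936200
step 3 [1.5y] zero: DF = P = 4567/5000 ≈ 0.913400
step 4 [2y] swap r/2=1155/37012: DF=(1 − 1155/37012·(0.967100+0.936200+0.913400))/(1+1155/37012) = 1769/2000 ≈ 0.884500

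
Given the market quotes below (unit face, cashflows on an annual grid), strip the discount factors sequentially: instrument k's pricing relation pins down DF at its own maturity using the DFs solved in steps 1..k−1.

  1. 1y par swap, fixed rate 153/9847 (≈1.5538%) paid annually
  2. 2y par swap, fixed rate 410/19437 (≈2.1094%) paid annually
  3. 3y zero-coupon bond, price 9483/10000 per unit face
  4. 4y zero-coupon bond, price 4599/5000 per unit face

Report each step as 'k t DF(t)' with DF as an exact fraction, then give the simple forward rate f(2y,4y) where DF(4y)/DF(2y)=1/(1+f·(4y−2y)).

1 1 9847/10000
2 2 959/1000
3 3 9483/10000
4 4 4599/5000
f(2y,4y) = ((959/1000)/(4599/5000) − 1)/(2) = 14/657 ≈ 2.1309%

step 1 [1y] swap r/1=153/9847: DF=(1 − 153/9847·(0))/(1+153/9847) = 9847/10000 ≈ 0.984700
step 2 [2y] swap r/1=410/19437: DF=(1 − 410/19437·(0.984700))/(1+410/19437) = 959/1000 ≈ 0.959000
step 3 [3y] zero: DF = P = 9483/10000 ≈ 0.948300
step 4 [4y] zero: DF = P = 4599/5000 ≈ 0.919800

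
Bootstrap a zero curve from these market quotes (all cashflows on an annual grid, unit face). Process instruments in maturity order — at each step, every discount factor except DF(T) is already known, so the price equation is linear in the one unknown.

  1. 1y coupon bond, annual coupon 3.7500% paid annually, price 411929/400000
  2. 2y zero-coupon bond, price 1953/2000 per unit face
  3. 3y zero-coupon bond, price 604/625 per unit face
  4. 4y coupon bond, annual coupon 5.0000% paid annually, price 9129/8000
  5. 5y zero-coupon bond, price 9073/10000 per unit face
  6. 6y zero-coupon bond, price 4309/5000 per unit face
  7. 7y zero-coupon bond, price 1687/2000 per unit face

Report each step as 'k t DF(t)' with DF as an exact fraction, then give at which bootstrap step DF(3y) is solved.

step 1 [1y] bond c/1=3/80: DF=(411929/400000 − 3/80·(0))/(1+3/80) = 4963/5000 ≈ 0.992600
step 2 [2y] zero: DF = P = 1953/2000 ≈ 0.976500
step 3 [3y] zero: DF = P = 604/625 ≈ 0.966400
step 4 [4y] bond c/1=1/20: DF=(9129/8000 − 1/20·(0.992600+0.976500+0.966400))/(1+1/20) = 947/1000 ≈ 0.947000
step 5 [5y] zero: DF = P = 9073/10000 ≈ 0.907300
step 6 [6y] zero: DF = P = 4309/5000 ≈ 0.861800
step 7 [7y] zero: DF = P = 1687/2000 ≈ 0.843500

1 1 4963/5000
2 2 1953/2000
3 3 604/625
4 4 947/1000
5 5 9073/10000
6 6 4309/5000
7 7 1687/2000
DF(3y) is solved at step 3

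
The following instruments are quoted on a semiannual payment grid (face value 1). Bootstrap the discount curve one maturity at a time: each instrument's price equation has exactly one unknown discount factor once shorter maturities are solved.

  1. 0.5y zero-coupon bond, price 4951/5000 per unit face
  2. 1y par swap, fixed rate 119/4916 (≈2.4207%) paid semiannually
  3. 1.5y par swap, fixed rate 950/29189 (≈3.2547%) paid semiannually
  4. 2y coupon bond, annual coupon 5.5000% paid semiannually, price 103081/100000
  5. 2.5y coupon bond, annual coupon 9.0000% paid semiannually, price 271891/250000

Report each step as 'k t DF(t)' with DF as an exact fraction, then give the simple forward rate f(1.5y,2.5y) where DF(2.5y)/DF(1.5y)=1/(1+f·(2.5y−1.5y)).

step 1 [0.5y] zero: DF = P = 4951/5000 ≈ 0.990200
step 2 [1y] swap r/2=119/9832: DF=(1 − 119/9832·(0.990200))/(1+119/9832) = 4881/5000 ≈ 0.976200
step 3 [1.5y] swap r/2=475/29189: DF=(1 − 475/29189·(0.990200+0.976200))/(1+475/29189) = 381/400 ≈ 0.952500
step 4 [2y] bond c/2=11/400: DF=(103081/100000 − 11/400·(0.990200+0.976200+0.952500))/(1+11/400) = 9251/10000 ≈ 0.925100
step 5 [2.5y] bond c/2=9/200: DF=(271891/250000 − 9/200·(0.990200+0.976200+0.952500+0.925100))/(1+9/200) = 547/625 ≈ 0.875200

1 1/2 4951/5000
2 1 4881/5000
3 3/2 381/400
4 2 9251/10000
5 5/2 547/625
f(1.5y,2.5y) = ((381/400)/(547/625) − 1)/(1) = 773/8752 ≈ 8.8323%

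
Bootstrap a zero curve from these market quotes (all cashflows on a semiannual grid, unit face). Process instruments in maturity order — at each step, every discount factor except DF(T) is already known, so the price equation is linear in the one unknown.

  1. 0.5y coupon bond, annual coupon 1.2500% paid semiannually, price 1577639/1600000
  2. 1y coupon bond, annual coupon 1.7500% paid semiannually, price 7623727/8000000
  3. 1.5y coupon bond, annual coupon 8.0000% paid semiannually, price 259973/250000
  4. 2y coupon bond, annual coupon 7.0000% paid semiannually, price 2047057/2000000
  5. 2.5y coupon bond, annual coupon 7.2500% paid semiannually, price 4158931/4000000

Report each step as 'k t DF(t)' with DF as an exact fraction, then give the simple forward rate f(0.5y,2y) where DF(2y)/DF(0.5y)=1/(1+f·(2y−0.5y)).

step 1 [0.5y] bond c/2=1/160: DF=(1577639/1600000 − 1/160·(0))/(1+1/160) = 9799/10000 ≈ 0.979900
step 2 [1y] bond c/2=7/800: DF=(7623727/8000000 − 7/800·(0.979900))/(1+7/800) = 4681/5000 ≈ 0.936200
step 3 [1.5y] bond c/2=1/25: DF=(259973/250000 − 1/25·(0.979900+0.936200))/(1+1/25) = 4631/5000 ≈ 0.926200
step 4 [2y] bond c/2=7/200: DF=(2047057/2000000 − 7/200·(0.979900+0.936200+0.926200))/(1+7/200) = 558/625 ≈ 0.892800
step 5 [2.5y] bond c/2=29/800: DF=(4158931/4000000 − 29/800·(0.979900+0.936200+0.926200+0.892800))/(1+29/800) = 8727/10000 ≈ 0.872700

1 1/2 9799/10000
2 1 4681/5000
3 3/2 4631/5000
4 2 558/625
5 5/2 8727/10000
f(0.5y,2y) = ((9799/10000)/(558/625) − 1)/(3/2) = 871/13392 ≈ 6.5039%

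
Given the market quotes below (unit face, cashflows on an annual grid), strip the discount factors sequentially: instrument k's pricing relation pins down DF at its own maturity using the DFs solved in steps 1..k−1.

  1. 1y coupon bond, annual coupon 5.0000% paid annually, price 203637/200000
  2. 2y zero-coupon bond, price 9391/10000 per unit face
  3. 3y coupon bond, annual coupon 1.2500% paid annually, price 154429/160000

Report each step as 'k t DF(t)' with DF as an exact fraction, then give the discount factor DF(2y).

1 1 9697/10000
2 2 9391/10000
3 3 9297/10000
DF(2y) = 9391/10000 ≈ 0.939100

step 1 [1y] bond c/1=1/20: DF=(203637/200000 − 1/20·(0))/(1+1/20) = 9697/10000 ≈ 0.969700
step 2 [2y] zero: DF = P = 9391/10000 ≈ 0.939100
step 3 [3y] bond c/1=1/80: DF=(154429/160000 − 1/80·(0.969700+0.939100))/(1+1/80) = 9297/10000 ≈ 0.929700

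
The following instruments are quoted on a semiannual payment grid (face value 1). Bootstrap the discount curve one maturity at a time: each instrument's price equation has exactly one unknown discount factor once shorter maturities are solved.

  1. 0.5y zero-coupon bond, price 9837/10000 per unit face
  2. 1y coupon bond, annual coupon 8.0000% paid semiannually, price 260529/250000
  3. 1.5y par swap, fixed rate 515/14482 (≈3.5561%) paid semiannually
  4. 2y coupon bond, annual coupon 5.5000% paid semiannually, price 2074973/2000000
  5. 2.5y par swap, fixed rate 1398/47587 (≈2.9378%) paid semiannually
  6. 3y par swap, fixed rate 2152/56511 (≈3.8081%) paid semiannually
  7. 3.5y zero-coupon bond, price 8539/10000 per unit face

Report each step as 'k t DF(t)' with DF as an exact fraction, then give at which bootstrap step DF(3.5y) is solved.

step 1 [0.5y] zero: DF = P = 9837/10000 ≈ 0.983700
step 2 [1y] bond c/2=1/25: DF=(260529/250000 − 1/25·(0.983700))/(1+1/25) = 4821/5000 ≈ 0.964200
step 3 [1.5y] swap r/2=515/28964: DF=(1 − 515/28964·(0.983700+0.964200))/(1+515/28964) = 1897/2000 ≈ 0.948500
step 4 [2y] bond c/2=11/400: DF=(2074973/2000000 − 11/400·(0.983700+0.964200+0.948500))/(1+11/400) = 4661/5000 ≈ 0.932200
step 5 [2.5y] swap r/2=699/47587: DF=(1 − 699/47587·(0.983700+0.964200+0.948500+0.932200))/(1+699/47587) = 9301/10000 ≈ 0.930100
step 6 [3y] swap r/2=1076/56511: DF=(1 − 1076/56511·(0.983700+0.964200+0.948500+0.932200+0.930100))/(1+1076/56511) = 2231/2500 ≈ 0.892400
step 7 [3.5y] zero: DF = P = 8539/10000 ≈ 0.853900

1 1/2 9837/10000
2 1 4821/5000
3 3/2 1897/2000
4 2 4661/5000
5 5/2 9301/10000
6 3 2231/2500
7 7/2 8539/10000
DF(3.5y) is solved at step 7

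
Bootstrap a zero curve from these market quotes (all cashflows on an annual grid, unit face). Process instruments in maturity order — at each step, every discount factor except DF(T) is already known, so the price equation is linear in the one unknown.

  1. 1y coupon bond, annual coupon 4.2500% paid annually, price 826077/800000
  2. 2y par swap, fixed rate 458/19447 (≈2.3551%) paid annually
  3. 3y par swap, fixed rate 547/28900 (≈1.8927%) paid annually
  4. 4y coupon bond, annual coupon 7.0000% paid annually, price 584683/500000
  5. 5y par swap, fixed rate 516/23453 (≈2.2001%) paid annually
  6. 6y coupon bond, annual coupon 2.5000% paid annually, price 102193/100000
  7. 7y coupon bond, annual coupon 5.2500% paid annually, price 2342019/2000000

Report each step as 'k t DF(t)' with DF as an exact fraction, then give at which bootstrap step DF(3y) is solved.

step 1 [1y] bond c/1=17/400: DF=(826077/800000 − 17/400·(0))/(1+17/400) = 1981/2000 ≈ 0.990500
step 2 [2y] swap r/1=458/19447: DF=(1 − 458/19447·(0.990500))/(1+458/19447) = 4771/5000 ≈ 0.954200
step 3 [3y] swap r/1=547/28900: DF=(1 − 547/28900·(0.990500+0.954200))/(1+547/28900) = 9453/10000 ≈ 0.945300
step 4 [4y] bond c/1=7/100: DF=(584683/500000 − 7/100·(0.990500+0.954200+0.945300))/(1+7/100) = 4519/5000 ≈ 0.903800
step 5 [5y] swap r/1=516/23453: DF=(1 − 516/23453·(0.990500+0.954200+0.945300+0.903800))/(1+516/23453) = 1121/1250 ≈ 0.896800
step 6 [6y] bond c/1=1/40: DF=(102193/100000 − 1/40·(0.990500+0.954200+0.945300+0.903800+0.896800))/(1+1/40) = 4413/5000 ≈ 0.882600
step 7 [7y] bond c/1=21/400: DF=(2342019/2000000 − 21/400·(0.990500+0.954200+0.945300+0.903800+0.896800+0.882600))/(1+21/400) = 4173/5000 ≈ 0.834600

1 1 1981/2000
2 2 4771/5000
3 3 9453/10000
4 4 4519/5000
5 5 1121/1250
6 6 4413/5000
7 7 4173/5000
DF(3y) is solved at step 3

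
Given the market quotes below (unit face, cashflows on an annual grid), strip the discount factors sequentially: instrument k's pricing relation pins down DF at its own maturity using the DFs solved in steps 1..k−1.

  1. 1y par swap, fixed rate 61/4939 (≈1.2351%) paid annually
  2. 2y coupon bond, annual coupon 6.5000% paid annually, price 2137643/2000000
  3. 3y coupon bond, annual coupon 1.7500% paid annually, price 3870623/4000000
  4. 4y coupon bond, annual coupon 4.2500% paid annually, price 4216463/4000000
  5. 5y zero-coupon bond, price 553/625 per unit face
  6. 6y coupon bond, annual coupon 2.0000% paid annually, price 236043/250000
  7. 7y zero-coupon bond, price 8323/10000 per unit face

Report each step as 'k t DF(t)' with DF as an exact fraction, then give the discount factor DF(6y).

1 1 4939/5000
2 2 9433/10000
3 3 4589/5000
4 4 179/200
5 5 553/625
6 6 8349/10000
7 7 8323/10000
DF(6y) = 8349/10000 ≈ 0.834900

step 1 [1y] swap r/1=61/4939: DF=(1 − 61/4939·(0))/(1+61/4939) = 4939/5000 ≈ 0.987800
step 2 [2y] bond c/1=13/200: DF=(2137643/2000000 − 13/200·(0.987800))/(1+13/200) = 9433/10000 ≈ 0.943300
step 3 [3y] bond c/1=7/400: DF=(3870623/4000000 − 7/400·(0.987800+0.943300))/(1+7/400) = 4589/5000 ≈ 0.917800
step 4 [4y] bond c/1=17/400: DF=(4216463/4000000 − 17/400·(0.987800+0.943300+0.917800))/(1+17/400) = 179/200 ≈ 0.895000
step 5 [5y] zero: DF = P = 553/625 ≈ 0.884800
step 6 [6y] bond c/1=1/50: DF=(236043/250000 − 1/50·(0.987800+0.943300+0.917800+0.895000+0.884800))/(1+1/50) = 8349/10000 ≈ 0.834900
step 7 [7y] zero: DF = P = 8323/10000 ≈ 0.832300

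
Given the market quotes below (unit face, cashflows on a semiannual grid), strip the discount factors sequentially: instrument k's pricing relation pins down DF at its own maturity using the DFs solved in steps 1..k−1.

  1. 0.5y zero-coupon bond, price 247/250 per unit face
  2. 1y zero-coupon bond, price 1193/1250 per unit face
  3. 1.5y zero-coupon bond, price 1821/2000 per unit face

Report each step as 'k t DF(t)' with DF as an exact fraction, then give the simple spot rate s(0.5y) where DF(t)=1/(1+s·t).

step 1 [0.5y] zero: DF = P = 247/250 ≈ 0.988000
step 2 [1y] zero: DF = P = 1193/1250 ≈ 0.954400
step 3 [1.5y] zero: DF = P = 1821/2000 ≈ 0.910500

1 1/2 247/250
2 1 1193/1250
3 3/2 1821/2000
s(0.5y) = (1/(247/250) − 1)/(1/2) = 6/247 ≈ 2.4291%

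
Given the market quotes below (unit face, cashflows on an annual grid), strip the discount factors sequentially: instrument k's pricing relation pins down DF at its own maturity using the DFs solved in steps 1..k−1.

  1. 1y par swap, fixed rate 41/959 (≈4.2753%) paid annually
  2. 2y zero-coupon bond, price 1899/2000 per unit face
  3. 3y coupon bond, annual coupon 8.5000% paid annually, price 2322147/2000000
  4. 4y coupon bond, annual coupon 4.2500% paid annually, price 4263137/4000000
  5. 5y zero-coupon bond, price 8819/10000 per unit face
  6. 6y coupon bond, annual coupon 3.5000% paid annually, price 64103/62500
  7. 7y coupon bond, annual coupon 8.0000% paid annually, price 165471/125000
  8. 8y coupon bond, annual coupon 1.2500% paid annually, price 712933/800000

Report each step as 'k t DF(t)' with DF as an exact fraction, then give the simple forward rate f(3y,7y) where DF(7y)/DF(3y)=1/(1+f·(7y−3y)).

step 1 [1y] swap r/1=41/959: DF=(1 − 41/959·(0))/(1+41/959) = 959/1000 ≈ 0.959000
step 2 [2y] zero: DF = P = 1899/2000 ≈ 0.949500
step 3 [3y] bond c/1=17/200: DF=(2322147/2000000 − 17/200·(0.959000+0.949500))/(1+17/200) = 4603/5000 ≈ 0.920600
step 4 [4y] bond c/1=17/400: DF=(4263137/4000000 − 17/400·(0.959000+0.949500+0.920600))/(1+17/400) = 907/1000 ≈ 0.907000
step 5 [5y] zero: DF = P = 8819/10000 ≈ 0.881900
step 6 [6y] bond c/1=7/200: DF=(64103/62500 − 7/200·(0.959000+0.949500+0.920600+0.907000+0.881900))/(1+7/200) = 2087/2500 ≈ 0.834800
step 7 [7y] bond c/1=2/25: DF=(165471/125000 − 2/25·(0.959000+0.949500+0.920600+0.907000+0.881900+0.834800))/(1+2/25) = 4109/5000 ≈ 0.821800
step 8 [8y] bond c/1=1/80: DF=(712933/800000 − 1/80·(0.959000+0.949500+0.920600+0.907000+0.881900+0.834800+0.821800))/(1+1/80) = 8027/10000 ≈ 0.802700

1 1 959/1000
2 2 1899/2000
3 3 4603/5000
4 4 907/1000
5 5 8819/10000
6 6 2087/2500
7 7 4109/5000
8 8 8027/10000
f(3y,7y) = ((4603/5000)/(4109/5000) − 1)/(4) = 247/8218 ≈ 3.0056%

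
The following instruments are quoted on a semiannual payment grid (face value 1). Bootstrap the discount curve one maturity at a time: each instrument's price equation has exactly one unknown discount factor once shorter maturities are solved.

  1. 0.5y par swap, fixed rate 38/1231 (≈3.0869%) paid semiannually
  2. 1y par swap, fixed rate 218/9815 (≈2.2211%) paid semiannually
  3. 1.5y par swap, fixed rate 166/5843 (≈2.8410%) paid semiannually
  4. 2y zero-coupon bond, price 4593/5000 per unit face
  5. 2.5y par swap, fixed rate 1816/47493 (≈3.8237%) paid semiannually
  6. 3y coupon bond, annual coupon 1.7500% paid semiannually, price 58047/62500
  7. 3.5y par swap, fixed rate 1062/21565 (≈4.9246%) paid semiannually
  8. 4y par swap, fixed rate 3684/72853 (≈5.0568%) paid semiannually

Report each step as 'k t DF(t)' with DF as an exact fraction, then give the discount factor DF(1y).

1 1/2 1231/1250
2 1 4891/5000
3 3/2 1917/2000
4 2 4593/5000
5 5/2 2273/2500
6 3 1759/2000
7 7/2 8407/10000
8 4 4079/5000
DF(1y) = 4891/5000 ≈ 0.978200

step 1 [0.5y] swap r/2=19/1231: DF=(1 − 19/1231·(0))/(1+19/1231) = 1231/1250 ≈ 0.984800
step 2 [1y] swap r/2=109/9815: DF=(1 − 109/9815·(0.984800))/(1+109/9815) = 4891/5000 ≈ 0.978200
step 3 [1.5y] swap r/2=83/5843: DF=(1 − 83/5843·(0.984800+0.978200))/(1+83/5843) = 1917/2000 ≈ 0.958500
step 4 [2y] zero: DF = P = 4593/5000 ≈ 0.918600
step 5 [2.5y] swap r/2=908/47493: DF=(1 − 908/47493·(0.984800+0.978200+0.958500+0.918600))/(1+908/47493) = 2273/2500 ≈ 0.909200
step 6 [3y] bond c/2=7/800: DF=(58047/62500 − 7/800·(0.984800+0.978200+0.958500+0.918600+0.909200))/(1+7/800) = 1759/2000 ≈ 0.879500
step 7 [3.5y] swap r/2=531/21565: DF=(1 − 531/21565·(0.984800+0.978200+0.958500+0.918600+0.909200+0.879500))/(1+531/21565) = 8407/10000 ≈ 0.840700
step 8 [4y] swap r/2=1842/72853: DF=(1 − 1842/72853·(0.984800+0.978200+0.958500+0.918600+0.909200+0.879500+0.840700))/(1+1842/72853) = 4079/5000 ≈ 0.815800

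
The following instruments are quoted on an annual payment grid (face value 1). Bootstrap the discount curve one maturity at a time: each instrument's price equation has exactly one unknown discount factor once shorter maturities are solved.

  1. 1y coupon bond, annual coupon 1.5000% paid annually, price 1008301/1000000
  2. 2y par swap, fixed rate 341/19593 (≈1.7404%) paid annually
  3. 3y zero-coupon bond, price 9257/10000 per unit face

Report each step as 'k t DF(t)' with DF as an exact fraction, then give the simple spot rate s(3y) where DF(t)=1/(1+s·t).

step 1 [1y] bond c/1=3/200: DF=(1008301/1000000 − 3/200·(0))/(1+3/200) = 4967/5000 ≈ 0.993400
step 2 [2y] swap r/1=341/19593: DF=(1 − 341/19593·(0.993400))/(1+341/19593) = 9659/10000 ≈ 0.965900
step 3 [3y] zero: DF = P = 9257/10000 ≈ 0.925700

1 1 4967/5000
2 2 9659/10000
3 3 9257/10000
s(3y) = (1/(9257/10000) − 1)/(3) = 743/27771 ≈ 2.6755%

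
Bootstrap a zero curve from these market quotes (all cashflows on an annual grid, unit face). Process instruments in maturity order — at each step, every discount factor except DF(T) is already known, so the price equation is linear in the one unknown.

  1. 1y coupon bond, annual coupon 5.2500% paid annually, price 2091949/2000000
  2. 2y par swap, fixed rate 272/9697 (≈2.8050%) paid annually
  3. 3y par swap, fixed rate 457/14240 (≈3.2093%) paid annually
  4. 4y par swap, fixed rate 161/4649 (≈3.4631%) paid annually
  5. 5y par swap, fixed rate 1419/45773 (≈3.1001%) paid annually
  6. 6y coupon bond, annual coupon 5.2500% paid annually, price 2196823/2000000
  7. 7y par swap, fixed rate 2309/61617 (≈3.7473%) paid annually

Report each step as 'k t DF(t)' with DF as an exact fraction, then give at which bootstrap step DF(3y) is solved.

1 1 4969/5000
2 2 591/625
3 3 4543/5000
4 4 1089/1250
5 5 8581/10000
6 6 8153/10000
7 7 7691/10000
DF(3y) is solved at step 3

step 1 [1y] bond c/1=21/400: DF=(2091949/2000000 − 21/400·(0))/(1+21/400) = 4969/5000 ≈ 0.993800
step 2 [2y] swap r/1=272/9697: DF=(1 − 272/9697·(0.993800))/(1+272/9697) = 591/625 ≈ 0.945600
step 3 [3y] swap r/1=457/14240: DF=(1 − 457/14240·(0.993800+0.945600))/(1+457/14240) = 4543/5000 ≈ 0.908600
step 4 [4y] swap r/1=161/4649: DF=(1 − 161/4649·(0.993800+0.945600+0.908600))/(1+161/4649) = 1089/1250 ≈ 0.871200
step 5 [5y] swap r/1=1419/45773: DF=(1 − 1419/45773·(0.993800+0.945600+0.908600+0.871200))/(1+1419/45773) = 8581/10000 ≈ 0.858100
step 6 [6y] bond c/1=21/400: DF=(2196823/2000000 − 21/400·(0.993800+0.945600+0.908600+0.871200+0.858100))/(1+21/400) = 8153/10000 ≈ 0.815300
step 7 [7y] swap r/1=2309/61617: DF=(1 − 2309/61617·(0.993800+0.945600+0.908600+0.871200+0.858100+0.815300))/(1+2309/61617) = 7691/10000 ≈ 0.769100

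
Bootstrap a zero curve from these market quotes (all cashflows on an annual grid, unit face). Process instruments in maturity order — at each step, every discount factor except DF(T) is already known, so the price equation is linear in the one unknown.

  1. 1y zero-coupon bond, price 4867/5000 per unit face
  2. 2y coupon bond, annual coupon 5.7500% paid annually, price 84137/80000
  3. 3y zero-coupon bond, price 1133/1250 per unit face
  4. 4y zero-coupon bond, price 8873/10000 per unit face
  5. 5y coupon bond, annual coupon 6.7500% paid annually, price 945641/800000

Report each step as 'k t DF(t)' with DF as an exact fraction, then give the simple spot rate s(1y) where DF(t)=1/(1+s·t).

1 1 4867/5000
2 2 1177/1250
3 3 1133/1250
4 4 8873/10000
5 5 1091/1250
s(1y) = (1/(4867/5000) − 1)/(1) = 133/4867 ≈ 2.7327%

step 1 [1y] zero: DF = P = 4867/5000 ≈ 0.973400
step 2 [2y] bond c/1=23/400: DF=(84137/80000 − 23/400·(0.973400))/(1+23/400) = 1177/1250 ≈ 0.941600
step 3 [3y] zero: DF = P = 1133/1250 ≈ 0.906400
step 4 [4y] zero: DF = P = 8873/10000 ≈ 0.887300
step 5 [5y] bond c/1=27/400: DF=(945641/800000 − 27/400·(0.973400+0.941600+0.906400+0.887300))/(1+27/400) = 1091/1250 ≈ 0.872800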